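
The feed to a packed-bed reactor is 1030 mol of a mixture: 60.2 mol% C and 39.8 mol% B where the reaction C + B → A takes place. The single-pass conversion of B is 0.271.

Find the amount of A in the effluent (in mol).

111 mol

B reacted = 0.271 × 409.9 = 111.1 mol; ν_B = −1, so ξ = 111.1/1 = 111.1 mol.
Outlet amounts (n = n₀ + ν ξ):
  C: 620.1 − 1(111.1) = 509
  B: 409.9 − 1(111.1) = 298.8
  A: 0 + 1(111.1) = 111.1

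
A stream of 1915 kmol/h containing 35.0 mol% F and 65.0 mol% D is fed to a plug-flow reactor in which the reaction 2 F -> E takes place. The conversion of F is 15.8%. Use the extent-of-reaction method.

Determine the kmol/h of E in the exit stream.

F reacted = 0.158 × 670.2 = 105.9 kmol/h; ν_F = −2, so ξ = 105.9/2 = 52.95 kmol/h.
Outlet amounts (n = n₀ + ν ξ):
  F: 670.2 − 2(52.95) = 564.4
  E: 0 + 1(52.95) = 52.95
  D: 1245 (inert)

52.9 kmol/h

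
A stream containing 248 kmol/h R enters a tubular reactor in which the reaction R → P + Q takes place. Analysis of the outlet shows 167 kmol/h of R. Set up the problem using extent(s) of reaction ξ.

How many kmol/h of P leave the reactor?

81 kmol/h

For R: n = n₀ − 1ξ → 167 = 248 − 1ξ, giving ξ = 81 kmol/h.
Outlet amounts (n = n₀ + ν ξ):
  R: 248 − 1(81) = 167
  P: 0 + 1(81) = 81
  Q: 0 + 1(81) = 81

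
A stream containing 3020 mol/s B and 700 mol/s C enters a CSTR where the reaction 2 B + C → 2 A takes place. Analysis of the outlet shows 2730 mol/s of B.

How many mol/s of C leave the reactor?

For B: n = n₀ − 2ξ → 2730 = 3020 − 2ξ, giving ξ = 145 mol/s.
Outlet amounts (n = n₀ + ν ξ):
  B: 3020 − 2(145) = 2730
  C: 700 − 1(145) = 555
  A: 0 + 2(145) = 290

555 mol/s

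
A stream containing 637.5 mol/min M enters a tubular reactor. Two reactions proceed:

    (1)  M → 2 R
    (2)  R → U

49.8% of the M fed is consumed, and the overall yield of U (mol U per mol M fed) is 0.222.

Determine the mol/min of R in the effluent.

Conversion of M: M consumed = 1ξ₁ = 0.498 × 637.5 → ξ₁ = 317.5 mol/min.
Yield of U: 1ξ₂ / 637.5 = 0.222 → ξ₂ = 141.5 mol/min.
Outlet amounts (n = n₀ + Σ ν·ξ):
  M: 637.5 − 1(317.5) = 320
  R: 0 + 2(317.5) − 1(141.5) = 493.4
  U: 0 + 1(141.5) = 141.5

493 mol/min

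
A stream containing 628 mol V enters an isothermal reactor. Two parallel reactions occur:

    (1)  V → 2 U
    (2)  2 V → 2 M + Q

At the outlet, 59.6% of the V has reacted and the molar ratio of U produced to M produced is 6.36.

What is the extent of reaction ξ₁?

Conversion of V: V consumed = 0.596 × 628 = 374.3 mol = 1ξ₁ + 2ξ₂.
Selectivity: 2ξ₁ / (2ξ₂) = 6.36 → ξ₁ = 6.36 ξ₂.
Substitute: (1·6.36 + 2) ξ₂ = 374.3 → ξ₂ = 44.77 mol, ξ₁ = 284.7 mol.
Outlet amounts (n = n₀ + Σ ν·ξ):
  V: 628 − 1(284.7) − 2(44.77) = 253.7
  U: 0 + 2(284.7) = 569.5
  M: 0 + 2(44.77) = 89.54
  Q: 0 + 1(44.77) = 44.77

ξ₁ = 285 mol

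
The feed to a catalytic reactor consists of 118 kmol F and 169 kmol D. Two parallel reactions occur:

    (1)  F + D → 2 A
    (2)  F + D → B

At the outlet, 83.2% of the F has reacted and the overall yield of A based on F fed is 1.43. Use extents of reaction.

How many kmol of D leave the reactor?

Yield of A: 2ξ₁ / 118 = 1.43 → ξ₁ = 84.37 kmol.
Conversion of F: 1ξ₁ + 1ξ₂ = 0.832 × 118 = 98.18 → ξ₂ = 13.81 kmol.
Outlet amounts (n = n₀ + Σ ν·ξ):
  F: 118 − 1(84.37) − 1(13.81) = 19.82
  D: 169 − 1(84.37) − 1(13.81) = 70.82
  A: 0 + 2(84.37) = 168.7
  B: 0 + 1(13.81) = 13.81

70.8 kmol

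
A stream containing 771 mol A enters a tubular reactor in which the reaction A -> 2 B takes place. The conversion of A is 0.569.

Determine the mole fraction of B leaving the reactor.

0.725

A reacted = 0.569 × 771 = 438.7 mol; ν_A = −1, so ξ = 438.7/1 = 438.7 mol.
Outlet amounts (n = n₀ + ν ξ):
  A: 771 − 1(438.7) = 332.3
  B: 0 + 2(438.7) = 877.4
Total out = 1210 mol; y_B = 877.4 / 1210 = 0.7253.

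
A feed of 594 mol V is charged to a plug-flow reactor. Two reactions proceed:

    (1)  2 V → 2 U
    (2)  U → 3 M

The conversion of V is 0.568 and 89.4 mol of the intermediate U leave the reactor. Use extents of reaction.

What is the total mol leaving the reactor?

Conversion of V: V consumed = 2ξ₁ = 0.568 × 594 → ξ₁ = 168.7 mol.
U balance: n_U = 0 + 2ξ₁ − 1ξ₂ = 89.4 → ξ₂ = (2·168.7 − 89.4)/1 = 248 mol.
Outlet amounts (n = n₀ + Σ ν·ξ):
  V: 594 − 2(168.7) = 256.6
  U: 0 + 2(168.7) − 1(248) = 89.4
  M: 0 + 3(248) = 744
Total out = 256.6 + 89.4 + 744 = 1090 mol.

1090 mol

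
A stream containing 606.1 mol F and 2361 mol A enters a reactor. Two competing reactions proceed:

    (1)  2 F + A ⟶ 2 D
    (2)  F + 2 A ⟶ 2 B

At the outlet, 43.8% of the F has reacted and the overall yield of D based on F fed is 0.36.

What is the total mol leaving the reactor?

Yield of D: 2ξ₁ / 606.1 = 0.36 → ξ₁ = 109.1 mol.
Conversion of F: 2ξ₁ + 1ξ₂ = 0.438 × 606.1 = 265.5 → ξ₂ = 47.28 mol.
Outlet amounts (n = n₀ + Σ ν·ξ):
  F: 606.1 − 2(109.1) − 1(47.28) = 340.6
  A: 2361 − 1(109.1) − 2(47.28) = 2157
  D: 0 + 2(109.1) = 218.2
  B: 0 + 2(47.28) = 94.55
Total out = 340.6 + 2157 + 218.2 + 94.55 = 2811 mol.

2810 mol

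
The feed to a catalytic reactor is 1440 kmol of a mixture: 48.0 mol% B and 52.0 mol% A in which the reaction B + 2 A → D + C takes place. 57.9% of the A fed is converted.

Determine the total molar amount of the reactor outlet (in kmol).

1220 kmol

A reacted = 0.579 × 748.8 = 433.6 kmol; ν_A = −2, so ξ = 433.6/2 = 216.8 kmol.
Outlet amounts (n = n₀ + ν ξ):
  B: 691.2 − 1(216.8) = 474.4
  A: 748.8 − 2(216.8) = 315.2
  D: 0 + 1(216.8) = 216.8
  C: 0 + 1(216.8) = 216.8
Total out = 474.4 + 315.2 + 216.8 + 216.8 = 1223 kmol.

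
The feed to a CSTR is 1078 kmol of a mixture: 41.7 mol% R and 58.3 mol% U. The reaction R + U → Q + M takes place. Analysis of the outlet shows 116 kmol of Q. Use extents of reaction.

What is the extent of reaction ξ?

For Q: n = n₀ + 1ξ → 116 = 0 + 1ξ, giving ξ = 116 kmol.
Outlet amounts (n = n₀ + ν ξ):
  R: 449.5 − 1(116) = 333.5
  U: 628.5 − 1(116) = 512.5
  Q: 0 + 1(116) = 116
  M: 0 + 1(116) = 116

ξ = 116 kmol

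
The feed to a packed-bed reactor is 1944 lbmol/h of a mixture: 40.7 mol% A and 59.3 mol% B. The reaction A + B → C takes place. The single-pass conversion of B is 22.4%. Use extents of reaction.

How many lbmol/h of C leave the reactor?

B reacted = 0.224 × 1153 = 258.2 lbmol/h; ν_B = −1, so ξ = 258.2/1 = 258.2 lbmol/h.
Outlet amounts (n = n₀ + ν ξ):
  A: 791.2 − 1(258.2) = 533
  B: 1153 − 1(258.2) = 894.6
  C: 0 + 1(258.2) = 258.2

258 lbmol/h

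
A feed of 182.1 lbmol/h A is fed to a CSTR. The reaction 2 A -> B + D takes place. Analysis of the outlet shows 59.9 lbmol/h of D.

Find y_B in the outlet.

0.329

For D: n = n₀ + 1ξ → 59.9 = 0 + 1ξ, giving ξ = 59.9 lbmol/h.
Outlet amounts (n = n₀ + ν ξ):
  A: 182.1 − 2(59.9) = 62.3
  B: 0 + 1(59.9) = 59.9
  D: 0 + 1(59.9) = 59.9
Total out = 182.1 lbmol/h; y_B = 59.9 / 182.1 = 0.3289.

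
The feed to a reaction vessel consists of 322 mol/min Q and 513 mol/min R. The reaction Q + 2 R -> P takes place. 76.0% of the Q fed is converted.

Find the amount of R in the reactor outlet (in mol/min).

23.6 mol/min

Q reacted = 0.76 × 322 = 244.7 mol/min; ν_Q = −1, so ξ = 244.7/1 = 244.7 mol/min.
Outlet amounts (n = n₀ + ν ξ):
  Q: 322 − 1(244.7) = 77.28
  R: 513 − 2(244.7) = 23.56
  P: 0 + 1(244.7) = 244.7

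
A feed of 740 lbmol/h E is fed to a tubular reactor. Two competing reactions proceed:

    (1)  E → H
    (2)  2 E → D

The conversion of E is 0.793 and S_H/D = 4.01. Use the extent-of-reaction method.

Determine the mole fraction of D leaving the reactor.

Conversion of E: E consumed = 0.793 × 740 = 586.8 lbmol/h = 1ξ₁ + 2ξ₂.
Selectivity: 1ξ₁ / (1ξ₂) = 4.01 → ξ₁ = 4.01 ξ₂.
Substitute: (1·4.01 + 2) ξ₂ = 586.8 → ξ₂ = 97.64 lbmol/h, ξ₁ = 391.5 lbmol/h.
Outlet amounts (n = n₀ + Σ ν·ξ):
  E: 740 − 1(391.5) − 2(97.64) = 153.2
  H: 0 + 1(391.5) = 391.5
  D: 0 + 1(97.64) = 97.64
Total out = 642.4 lbmol/h; y_D = 97.64 / 642.4 = 0.152.

0.152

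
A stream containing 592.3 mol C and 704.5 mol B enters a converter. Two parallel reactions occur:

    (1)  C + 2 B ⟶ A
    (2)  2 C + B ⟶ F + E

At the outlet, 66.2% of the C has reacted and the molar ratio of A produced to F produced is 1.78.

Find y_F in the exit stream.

Conversion of C: C consumed = 0.662 × 592.3 = 392.1 mol = 1ξ₁ + 2ξ₂.
Selectivity: 1ξ₁ / (1ξ₂) = 1.78 → ξ₁ = 1.78 ξ₂.
Substitute: (1·1.78 + 2) ξ₂ = 392.1 → ξ₂ = 103.7 mol, ξ₁ = 184.6 mol.
Outlet amounts (n = n₀ + Σ ν·ξ):
  C: 592.3 − 1(184.6) − 2(103.7) = 200.2
  B: 704.5 − 2(184.6) − 1(103.7) = 231.5
  A: 0 + 1(184.6) = 184.6
  F: 0 + 1(103.7) = 103.7
  E: 0 + 1(103.7) = 103.7
Total out = 823.8 mol; y_F = 103.7 / 823.8 = 0.1259.

0.126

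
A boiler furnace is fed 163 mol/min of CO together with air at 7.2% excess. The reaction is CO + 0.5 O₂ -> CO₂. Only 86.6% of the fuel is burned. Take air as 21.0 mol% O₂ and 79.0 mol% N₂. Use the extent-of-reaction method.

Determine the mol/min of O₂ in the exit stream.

Stoichiometric O₂ = 0.5 × 163 = 81.5 mol/min; O₂ fed = 81.5 × 1.072 = 87.37 mol/min.
N₂ fed = 87.37 × 79/21 = 328.7 mol/min.
Fuel reacted = 0.866 × 163 → ξ = 141.2 mol/min.
Outlet (n = n₀ + ν ξ):
  CO: 163 − 1(141.2) = 21.84
  O₂: 87.37 − 0.5(141.2) = 16.79
  N₂: 328.7 (inert)
  CO₂: 0 + 1(141.2) = 141.2

16.8 mol/min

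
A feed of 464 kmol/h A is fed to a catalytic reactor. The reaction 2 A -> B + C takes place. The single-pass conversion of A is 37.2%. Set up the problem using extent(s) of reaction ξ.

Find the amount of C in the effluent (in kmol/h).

A reacted = 0.372 × 464 = 172.6 kmol/h; ν_A = −2, so ξ = 172.6/2 = 86.3 kmol/h.
Outlet amounts (n = n₀ + ν ξ):
  A: 464 − 2(86.3) = 291.4
  B: 0 + 1(86.3) = 86.3
  C: 0 + 1(86.3) = 86.3

86.3 kmol/h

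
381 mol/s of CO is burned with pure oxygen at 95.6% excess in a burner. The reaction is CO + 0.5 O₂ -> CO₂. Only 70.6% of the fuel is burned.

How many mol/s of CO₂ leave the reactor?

269 mol/s

Stoichiometric O₂ = 0.5 × 381 = 190.5 mol/s; O₂ fed = 190.5 × 1.956 = 372.6 mol/s.
Fuel reacted = 0.706 × 381 → ξ = 269 mol/s.
Outlet (n = n₀ + ν ξ):
  CO: 381 − 1(269) = 112
  O₂: 372.6 − 0.5(269) = 238.1
  CO₂: 0 + 1(269) = 269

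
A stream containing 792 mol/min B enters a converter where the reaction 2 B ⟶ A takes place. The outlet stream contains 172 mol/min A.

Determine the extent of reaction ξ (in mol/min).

For A: n = n₀ + 1ξ → 172 = 0 + 1ξ, giving ξ = 172 mol/min.
Outlet amounts (n = n₀ + ν ξ):
  B: 792 − 2(172) = 448
  A: 0 + 1(172) = 172

ξ = 172 mol/min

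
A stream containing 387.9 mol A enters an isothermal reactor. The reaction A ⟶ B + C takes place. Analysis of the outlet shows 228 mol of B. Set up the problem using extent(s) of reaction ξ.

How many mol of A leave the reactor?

160 mol

For B: n = n₀ + 1ξ → 228 = 0 + 1ξ, giving ξ = 228 mol.
Outlet amounts (n = n₀ + ν ξ):
  A: 387.9 − 1(228) = 159.9
  B: 0 + 1(228) = 228
  C: 0 + 1(228) = 228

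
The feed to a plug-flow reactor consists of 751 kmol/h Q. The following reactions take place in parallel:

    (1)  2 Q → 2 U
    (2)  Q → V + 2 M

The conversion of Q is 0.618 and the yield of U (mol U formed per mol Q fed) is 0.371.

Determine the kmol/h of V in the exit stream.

Yield of U: 2ξ₁ / 751 = 0.371 → ξ₁ = 139.3 kmol/h.
Conversion of Q: 2ξ₁ + 1ξ₂ = 0.618 × 751 = 464.1 → ξ₂ = 185.5 kmol/h.
Outlet amounts (n = n₀ + Σ ν·ξ):
  Q: 751 − 2(139.3) − 1(185.5) = 286.9
  U: 0 + 2(139.3) = 278.6
  V: 0 + 1(185.5) = 185.5
  M: 0 + 2(185.5) = 371

185 kmol/h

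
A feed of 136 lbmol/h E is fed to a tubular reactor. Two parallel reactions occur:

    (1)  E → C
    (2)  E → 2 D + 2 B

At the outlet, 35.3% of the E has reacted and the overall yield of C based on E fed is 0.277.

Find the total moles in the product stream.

Yield of C: 1ξ₁ / 136 = 0.277 → ξ₁ = 37.67 lbmol/h.
Conversion of E: 1ξ₁ + 1ξ₂ = 0.353 × 136 = 48.01 → ξ₂ = 10.34 lbmol/h.
Outlet amounts (n = n₀ + Σ ν·ξ):
  E: 136 − 1(37.67) − 1(10.34) = 87.99
  C: 0 + 1(37.67) = 37.67
  D: 0 + 2(10.34) = 20.67
  B: 0 + 2(10.34) = 20.67
Total out = 87.99 + 37.67 + 20.67 + 20.67 = 167 lbmol/h.

167 lbmol/h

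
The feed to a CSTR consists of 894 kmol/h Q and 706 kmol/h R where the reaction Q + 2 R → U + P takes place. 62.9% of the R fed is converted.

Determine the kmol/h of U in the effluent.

R reacted = 0.629 × 706 = 444.1 kmol/h; ν_R = −2, so ξ = 444.1/2 = 222 kmol/h.
Outlet amounts (n = n₀ + ν ξ):
  Q: 894 − 1(222) = 672
  R: 706 − 2(222) = 261.9
  U: 0 + 1(222) = 222
  P: 0 + 1(222) = 222

222 kmol/h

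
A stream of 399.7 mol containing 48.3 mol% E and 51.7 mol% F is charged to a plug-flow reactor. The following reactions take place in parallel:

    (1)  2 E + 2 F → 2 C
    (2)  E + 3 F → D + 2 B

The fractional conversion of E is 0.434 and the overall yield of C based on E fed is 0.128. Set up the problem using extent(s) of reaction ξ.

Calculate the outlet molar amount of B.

Yield of C: 2ξ₁ / 193.1 = 0.128 → ξ₁ = 12.36 mol.
Conversion of E: 2ξ₁ + 1ξ₂ = 0.434 × 193.1 = 83.79 → ξ₂ = 59.07 mol.
Outlet amounts (n = n₀ + Σ ν·ξ):
  E: 193.1 − 2(12.36) − 1(59.07) = 109.3
  F: 206.6 − 2(12.36) − 3(59.07) = 4.709
  C: 0 + 2(12.36) = 24.71
  D: 0 + 1(59.07) = 59.07
  B: 0 + 2(59.07) = 118.1

118 mol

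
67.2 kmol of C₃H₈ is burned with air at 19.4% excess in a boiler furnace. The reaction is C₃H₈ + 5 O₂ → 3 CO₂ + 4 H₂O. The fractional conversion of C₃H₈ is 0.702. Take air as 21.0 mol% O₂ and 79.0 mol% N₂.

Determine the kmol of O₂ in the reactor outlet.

Stoichiometric O₂ = 5 × 67.2 = 336 kmol; O₂ fed = 336 × 1.194 = 401.2 kmol.
N₂ fed = 401.2 × 79/21 = 1509 kmol.
Fuel reacted = 0.702 × 67.2 → ξ = 47.17 kmol.
Outlet (n = n₀ + ν ξ):
  C₃H₈: 67.2 − 1(47.17) = 20.03
  O₂: 401.2 − 5(47.17) = 165.3
  N₂: 1509 (inert)
  CO₂: 0 + 3(47.17) = 141.5
  H₂O: 0 + 4(47.17) = 188.7

165 kmol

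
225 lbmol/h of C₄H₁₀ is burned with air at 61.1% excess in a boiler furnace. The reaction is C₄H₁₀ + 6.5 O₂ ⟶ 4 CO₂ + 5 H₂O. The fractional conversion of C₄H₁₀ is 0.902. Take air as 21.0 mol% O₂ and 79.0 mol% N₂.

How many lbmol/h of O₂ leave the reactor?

1040 lbmol/h

Stoichiometric O₂ = 6.5 × 225 = 1462 lbmol/h; O₂ fed = 1462 × 1.611 = 2356 lbmol/h.
N₂ fed = 2356 × 79/21 = 8863 lbmol/h.
Fuel reacted = 0.902 × 225 → ξ = 203 lbmol/h.
Outlet (n = n₀ + ν ξ):
  C₄H₁₀: 225 − 1(203) = 22.05
  O₂: 2356 − 6.5(203) = 1037
  N₂: 8863 (inert)
  CO₂: 0 + 4(203) = 811.8
  H₂O: 0 + 5(203) = 1015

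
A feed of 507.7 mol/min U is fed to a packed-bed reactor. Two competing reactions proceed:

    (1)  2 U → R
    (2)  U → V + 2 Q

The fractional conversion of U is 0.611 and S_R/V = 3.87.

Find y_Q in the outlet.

0.161

Conversion of U: U consumed = 0.611 × 507.7 = 310.2 mol/min = 2ξ₁ + 1ξ₂.
Selectivity: 1ξ₁ / (1ξ₂) = 3.87 → ξ₁ = 3.87 ξ₂.
Substitute: (2·3.87 + 1) ξ₂ = 310.2 → ξ₂ = 35.49 mol/min, ξ₁ = 137.4 mol/min.
Outlet amounts (n = n₀ + Σ ν·ξ):
  U: 507.7 − 2(137.4) − 1(35.49) = 197.5
  R: 0 + 1(137.4) = 137.4
  V: 0 + 1(35.49) = 35.49
  Q: 0 + 2(35.49) = 70.99
Total out = 441.3 mol/min; y_Q = 70.99 / 441.3 = 0.1608.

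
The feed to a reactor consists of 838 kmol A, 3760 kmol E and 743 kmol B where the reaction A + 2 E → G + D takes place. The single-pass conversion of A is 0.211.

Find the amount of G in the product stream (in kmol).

A reacted = 0.211 × 838 = 176.8 kmol; ν_A = −1, so ξ = 176.8/1 = 176.8 kmol.
Outlet amounts (n = n₀ + ν ξ):
  A: 838 − 1(176.8) = 661.2
  E: 3760 − 2(176.8) = 3406
  G: 0 + 1(176.8) = 176.8
  D: 0 + 1(176.8) = 176.8
  B: 743 (inert)

177 kmol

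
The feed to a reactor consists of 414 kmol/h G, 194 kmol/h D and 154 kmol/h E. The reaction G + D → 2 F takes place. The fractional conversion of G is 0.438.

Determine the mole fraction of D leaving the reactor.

0.0166

G reacted = 0.438 × 414 = 181.3 kmol/h; ν_G = −1, so ξ = 181.3/1 = 181.3 kmol/h.
Outlet amounts (n = n₀ + ν ξ):
  G: 414 − 1(181.3) = 232.7
  D: 194 − 1(181.3) = 12.67
  F: 0 + 2(181.3) = 362.7
  E: 154 (inert)
Total out = 762 kmol/h; y_D = 12.67 / 762 = 0.01662.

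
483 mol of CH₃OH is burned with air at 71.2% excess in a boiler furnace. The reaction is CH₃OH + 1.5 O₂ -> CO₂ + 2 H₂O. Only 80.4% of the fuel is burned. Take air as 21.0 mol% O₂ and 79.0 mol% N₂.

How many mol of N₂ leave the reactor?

4670 mol

Stoichiometric O₂ = 1.5 × 483 = 724.5 mol; O₂ fed = 724.5 × 1.712 = 1240 mol.
N₂ fed = 1240 × 79/21 = 4666 mol.
Fuel reacted = 0.804 × 483 → ξ = 388.3 mol.
Outlet (n = n₀ + ν ξ):
  CH₃OH: 483 − 1(388.3) = 94.67
  O₂: 1240 − 1.5(388.3) = 657.8
  N₂: 4666 (inert)
  CO₂: 0 + 1(388.3) = 388.3
  H₂O: 0 + 2(388.3) = 776.7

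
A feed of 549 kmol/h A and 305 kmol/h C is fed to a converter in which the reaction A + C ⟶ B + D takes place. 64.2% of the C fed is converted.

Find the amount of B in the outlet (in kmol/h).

C reacted = 0.642 × 305 = 195.8 kmol/h; ν_C = −1, so ξ = 195.8/1 = 195.8 kmol/h.
Outlet amounts (n = n₀ + ν ξ):
  A: 549 − 1(195.8) = 353.2
  C: 305 − 1(195.8) = 109.2
  B: 0 + 1(195.8) = 195.8
  D: 0 + 1(195.8) = 195.8

196 kmol/h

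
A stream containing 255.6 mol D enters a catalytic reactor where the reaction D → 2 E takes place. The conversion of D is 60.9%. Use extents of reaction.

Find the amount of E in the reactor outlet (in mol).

311 mol

D reacted = 0.609 × 255.6 = 155.7 mol; ν_D = −1, so ξ = 155.7/1 = 155.7 mol.
Outlet amounts (n = n₀ + ν ξ):
  D: 255.6 − 1(155.7) = 99.94
  E: 0 + 2(155.7) = 311.3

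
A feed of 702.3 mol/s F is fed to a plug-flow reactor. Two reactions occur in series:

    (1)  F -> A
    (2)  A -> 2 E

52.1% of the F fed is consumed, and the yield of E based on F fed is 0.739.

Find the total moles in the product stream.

962 mol/s

Conversion of F: F consumed = 1ξ₁ = 0.521 × 702.3 → ξ₁ = 365.9 mol/s.
Yield of E: 2ξ₂ / 702.3 = 0.739 → ξ₂ = 259.5 mol/s.
Outlet amounts (n = n₀ + Σ ν·ξ):
  F: 702.3 − 1(365.9) = 336.4
  A: 0 + 1(365.9) − 1(259.5) = 106.4
  E: 0 + 2(259.5) = 519
Total out = 336.4 + 106.4 + 519 = 961.8 mol/s.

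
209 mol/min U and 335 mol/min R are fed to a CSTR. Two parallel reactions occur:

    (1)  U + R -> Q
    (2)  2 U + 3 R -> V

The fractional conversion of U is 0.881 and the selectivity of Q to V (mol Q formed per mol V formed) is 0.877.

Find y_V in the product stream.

0.276

Conversion of U: U consumed = 0.881 × 209 = 184.1 mol/min = 1ξ₁ + 2ξ₂.
Selectivity: 1ξ₁ / (1ξ₂) = 0.877 → ξ₁ = 0.877 ξ₂.
Substitute: (1·0.877 + 2) ξ₂ = 184.1 → ξ₂ = 64 mol/min, ξ₁ = 56.13 mol/min.
Outlet amounts (n = n₀ + Σ ν·ξ):
  U: 209 − 1(56.13) − 2(64) = 24.87
  R: 335 − 1(56.13) − 3(64) = 86.87
  Q: 0 + 1(56.13) = 56.13
  V: 0 + 1(64) = 64
Total out = 231.9 mol/min; y_V = 64 / 231.9 = 0.276.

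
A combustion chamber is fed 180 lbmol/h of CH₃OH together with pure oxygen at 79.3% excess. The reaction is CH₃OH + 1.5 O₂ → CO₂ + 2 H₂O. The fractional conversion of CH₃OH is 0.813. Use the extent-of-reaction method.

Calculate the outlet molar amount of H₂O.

293 lbmol/h

Stoichiometric O₂ = 1.5 × 180 = 270 lbmol/h; O₂ fed = 270 × 1.793 = 484.1 lbmol/h.
Fuel reacted = 0.813 × 180 → ξ = 146.3 lbmol/h.
Outlet (n = n₀ + ν ξ):
  CH₃OH: 180 − 1(146.3) = 33.66
  O₂: 484.1 − 1.5(146.3) = 264.6
  CO₂: 0 + 1(146.3) = 146.3
  H₂O: 0 + 2(146.3) = 292.7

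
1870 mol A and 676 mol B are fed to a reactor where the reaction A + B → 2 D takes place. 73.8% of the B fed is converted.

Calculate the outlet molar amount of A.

1370 mol

B reacted = 0.738 × 676 = 498.9 mol; ν_B = −1, so ξ = 498.9/1 = 498.9 mol.
Outlet amounts (n = n₀ + ν ξ):
  A: 1870 − 1(498.9) = 1371
  B: 676 − 1(498.9) = 177.1
  D: 0 + 2(498.9) = 997.8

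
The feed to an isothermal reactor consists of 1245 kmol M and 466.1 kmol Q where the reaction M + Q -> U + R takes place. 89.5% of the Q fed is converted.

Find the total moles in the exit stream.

1710 kmol

Q reacted = 0.895 × 466.1 = 417.2 kmol; ν_Q = −1, so ξ = 417.2/1 = 417.2 kmol.
Outlet amounts (n = n₀ + ν ξ):
  M: 1245 − 1(417.2) = 827.8
  Q: 466.1 − 1(417.2) = 48.94
  U: 0 + 1(417.2) = 417.2
  R: 0 + 1(417.2) = 417.2
Total out = 827.8 + 48.94 + 417.2 + 417.2 = 1711 kmol.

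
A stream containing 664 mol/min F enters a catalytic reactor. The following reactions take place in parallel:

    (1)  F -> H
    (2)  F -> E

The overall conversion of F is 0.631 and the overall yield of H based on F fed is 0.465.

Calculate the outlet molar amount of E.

110 mol/min

Yield of H: 1ξ₁ / 664 = 0.465 → ξ₁ = 308.8 mol/min.
Conversion of F: 1ξ₁ + 1ξ₂ = 0.631 × 664 = 419 → ξ₂ = 110.2 mol/min.
Outlet amounts (n = n₀ + Σ ν·ξ):
  F: 664 − 1(308.8) − 1(110.2) = 245
  H: 0 + 1(308.8) = 308.8
  E: 0 + 1(110.2) = 110.2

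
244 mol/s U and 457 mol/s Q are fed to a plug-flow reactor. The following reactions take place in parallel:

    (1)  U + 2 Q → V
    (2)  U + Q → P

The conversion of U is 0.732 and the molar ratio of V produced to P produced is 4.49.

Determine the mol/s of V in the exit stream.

Conversion of U: U consumed = 0.732 × 244 = 178.6 mol/s = 1ξ₁ + 1ξ₂.
Selectivity: 1ξ₁ / (1ξ₂) = 4.49 → ξ₁ = 4.49 ξ₂.
Substitute: (1·4.49 + 1) ξ₂ = 178.6 → ξ₂ = 32.53 mol/s, ξ₁ = 146.1 mol/s.
Outlet amounts (n = n₀ + Σ ν·ξ):
  U: 244 − 1(146.1) − 1(32.53) = 65.39
  Q: 457 − 2(146.1) − 1(32.53) = 132.3
  V: 0 + 1(146.1) = 146.1
  P: 0 + 1(32.53) = 32.53

146 mol/s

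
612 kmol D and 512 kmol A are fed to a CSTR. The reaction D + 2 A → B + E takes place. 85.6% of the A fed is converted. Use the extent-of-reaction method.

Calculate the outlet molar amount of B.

219 kmol

A reacted = 0.856 × 512 = 438.3 kmol; ν_A = −2, so ξ = 438.3/2 = 219.1 kmol.
Outlet amounts (n = n₀ + ν ξ):
  D: 612 − 1(219.1) = 392.9
  A: 512 − 2(219.1) = 73.73
  B: 0 + 1(219.1) = 219.1
  E: 0 + 1(219.1) = 219.1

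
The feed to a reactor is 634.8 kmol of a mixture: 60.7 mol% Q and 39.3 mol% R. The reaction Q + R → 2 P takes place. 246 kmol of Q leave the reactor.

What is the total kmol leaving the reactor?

635 kmol

For Q: n = n₀ − 1ξ → 246 = 385.3 − 1ξ, giving ξ = 139.3 kmol.
Outlet amounts (n = n₀ + ν ξ):
  Q: 385.3 − 1(139.3) = 246
  R: 249.5 − 1(139.3) = 110.2
  P: 0 + 2(139.3) = 278.6
Total out = 246 + 110.2 + 278.6 = 634.8 kmol.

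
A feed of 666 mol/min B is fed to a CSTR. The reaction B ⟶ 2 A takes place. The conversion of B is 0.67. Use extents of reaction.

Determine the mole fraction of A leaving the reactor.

0.802

B reacted = 0.67 × 666 = 446.2 mol/min; ν_B = −1, so ξ = 446.2/1 = 446.2 mol/min.
Outlet amounts (n = n₀ + ν ξ):
  B: 666 − 1(446.2) = 219.8
  A: 0 + 2(446.2) = 892.4
Total out = 1112 mol/min; y_A = 892.4 / 1112 = 0.8024.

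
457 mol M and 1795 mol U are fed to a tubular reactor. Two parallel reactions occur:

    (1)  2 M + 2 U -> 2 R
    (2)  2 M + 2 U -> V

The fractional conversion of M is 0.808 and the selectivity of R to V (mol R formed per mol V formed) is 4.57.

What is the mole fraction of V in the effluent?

Conversion of M: M consumed = 0.808 × 457 = 369.3 mol = 2ξ₁ + 2ξ₂.
Selectivity: 2ξ₁ / (1ξ₂) = 4.57 → ξ₁ = 2.285 ξ₂.
Substitute: (2·2.285 + 2) ξ₂ = 369.3 → ξ₂ = 56.2 mol, ξ₁ = 128.4 mol.
Outlet amounts (n = n₀ + Σ ν·ξ):
  M: 457 − 2(128.4) − 2(56.2) = 87.74
  U: 1795 − 2(128.4) − 2(56.2) = 1426
  R: 0 + 2(128.4) = 256.8
  V: 0 + 1(56.2) = 56.2
Total out = 1827 mol; y_V = 56.2 / 1827 = 0.03077.

0.0308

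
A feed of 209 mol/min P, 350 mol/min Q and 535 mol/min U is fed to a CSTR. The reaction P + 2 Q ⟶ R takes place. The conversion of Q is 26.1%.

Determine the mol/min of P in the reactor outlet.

163 mol/min

Q reacted = 0.261 × 350 = 91.35 mol/min; ν_Q = −2, so ξ = 91.35/2 = 45.68 mol/min.
Outlet amounts (n = n₀ + ν ξ):
  P: 209 − 1(45.68) = 163.3
  Q: 350 − 2(45.68) = 258.6
  R: 0 + 1(45.68) = 45.68
  U: 535 (inert)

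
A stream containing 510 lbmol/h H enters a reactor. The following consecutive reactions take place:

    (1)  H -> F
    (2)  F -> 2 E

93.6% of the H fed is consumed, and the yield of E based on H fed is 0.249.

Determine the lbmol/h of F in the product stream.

Conversion of H: H consumed = 1ξ₁ = 0.936 × 510 → ξ₁ = 477.4 lbmol/h.
Yield of E: 2ξ₂ / 510 = 0.249 → ξ₂ = 63.49 lbmol/h.
Outlet amounts (n = n₀ + Σ ν·ξ):
  H: 510 − 1(477.4) = 32.64
  F: 0 + 1(477.4) − 1(63.49) = 413.9
  E: 0 + 2(63.49) = 127

414 lbmol/h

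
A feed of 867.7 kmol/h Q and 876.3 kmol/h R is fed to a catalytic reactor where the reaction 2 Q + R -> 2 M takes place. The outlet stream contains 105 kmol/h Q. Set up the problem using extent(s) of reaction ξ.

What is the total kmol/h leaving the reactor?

For Q: n = n₀ − 2ξ → 105 = 867.7 − 2ξ, giving ξ = 381.4 kmol/h.
Outlet amounts (n = n₀ + ν ξ):
  Q: 867.7 − 2(381.4) = 105
  R: 876.3 − 1(381.4) = 494.9
  M: 0 + 2(381.4) = 762.7
Total out = 105 + 494.9 + 762.7 = 1363 kmol/h.

1360 kmol/h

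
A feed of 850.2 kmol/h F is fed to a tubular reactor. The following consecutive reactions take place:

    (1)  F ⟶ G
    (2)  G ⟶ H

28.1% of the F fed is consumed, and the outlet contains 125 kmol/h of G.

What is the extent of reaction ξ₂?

ξ₂ = 114 kmol/h

Conversion of F: F consumed = 1ξ₁ = 0.281 × 850.2 → ξ₁ = 238.9 kmol/h.
G balance: n_G = 0 + 1ξ₁ − 1ξ₂ = 125 → ξ₂ = (1·238.9 − 125)/1 = 113.9 kmol/h.
Outlet amounts (n = n₀ + Σ ν·ξ):
  F: 850.2 − 1(238.9) = 611.3
  G: 0 + 1(238.9) − 1(113.9) = 125
  H: 0 + 1(113.9) = 113.9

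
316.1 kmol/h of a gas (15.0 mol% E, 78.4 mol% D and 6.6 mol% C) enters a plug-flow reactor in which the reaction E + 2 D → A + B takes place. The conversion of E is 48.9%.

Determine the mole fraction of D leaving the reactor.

0.688

E reacted = 0.489 × 47.41 = 23.19 kmol/h; ν_E = −1, so ξ = 23.19/1 = 23.19 kmol/h.
Outlet amounts (n = n₀ + ν ξ):
  E: 47.41 − 1(23.19) = 24.23
  D: 247.8 − 2(23.19) = 201.5
  A: 0 + 1(23.19) = 23.19
  B: 0 + 1(23.19) = 23.19
  C: 20.86 (inert)
Total out = 292.9 kmol/h; y_D = 201.5 / 292.9 = 0.6877.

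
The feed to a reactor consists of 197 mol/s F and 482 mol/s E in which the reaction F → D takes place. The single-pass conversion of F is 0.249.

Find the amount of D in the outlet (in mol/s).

49.1 mol/s

F reacted = 0.249 × 197 = 49.05 mol/s; ν_F = −1, so ξ = 49.05/1 = 49.05 mol/s.
Outlet amounts (n = n₀ + ν ξ):
  F: 197 − 1(49.05) = 147.9
  D: 0 + 1(49.05) = 49.05
  E: 482 (inert)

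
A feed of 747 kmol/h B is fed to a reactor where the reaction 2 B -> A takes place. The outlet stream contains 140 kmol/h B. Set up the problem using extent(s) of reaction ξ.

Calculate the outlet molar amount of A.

304 kmol/h

For B: n = n₀ − 2ξ → 140 = 747 − 2ξ, giving ξ = 303.5 kmol/h.
Outlet amounts (n = n₀ + ν ξ):
  B: 747 − 2(303.5) = 140
  A: 0 + 1(303.5) = 303.5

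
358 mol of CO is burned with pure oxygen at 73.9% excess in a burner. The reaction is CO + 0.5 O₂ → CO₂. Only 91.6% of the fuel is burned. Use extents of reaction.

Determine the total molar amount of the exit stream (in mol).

Stoichiometric O₂ = 0.5 × 358 = 179 mol; O₂ fed = 179 × 1.739 = 311.3 mol.
Fuel reacted = 0.916 × 358 → ξ = 327.9 mol.
Outlet (n = n₀ + ν ξ):
  CO: 358 − 1(327.9) = 30.07
  O₂: 311.3 − 0.5(327.9) = 147.3
  CO₂: 0 + 1(327.9) = 327.9
Total out = 30.07 + 147.3 + 327.9 = 505.3 mol.

505 mol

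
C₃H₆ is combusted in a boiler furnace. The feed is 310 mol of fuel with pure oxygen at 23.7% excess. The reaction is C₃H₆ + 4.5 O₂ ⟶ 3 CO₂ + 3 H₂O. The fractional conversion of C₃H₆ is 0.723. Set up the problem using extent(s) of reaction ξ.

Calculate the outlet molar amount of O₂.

717 mol

Stoichiometric O₂ = 4.5 × 310 = 1395 mol; O₂ fed = 1395 × 1.237 = 1726 mol.
Fuel reacted = 0.723 × 310 → ξ = 224.1 mol.
Outlet (n = n₀ + ν ξ):
  C₃H₆: 310 − 1(224.1) = 85.87
  O₂: 1726 − 4.5(224.1) = 717
  CO₂: 0 + 3(224.1) = 672.4
  H₂O: 0 + 3(224.1) = 672.4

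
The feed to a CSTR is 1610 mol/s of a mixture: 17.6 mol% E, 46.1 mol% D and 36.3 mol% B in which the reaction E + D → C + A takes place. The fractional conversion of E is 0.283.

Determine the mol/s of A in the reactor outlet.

E reacted = 0.283 × 283.4 = 80.19 mol/s; ν_E = −1, so ξ = 80.19/1 = 80.19 mol/s.
Outlet amounts (n = n₀ + ν ξ):
  E: 283.4 − 1(80.19) = 203.2
  D: 742.2 − 1(80.19) = 662
  C: 0 + 1(80.19) = 80.19
  A: 0 + 1(80.19) = 80.19
  B: 584.4 (inert)

80.2 mol/s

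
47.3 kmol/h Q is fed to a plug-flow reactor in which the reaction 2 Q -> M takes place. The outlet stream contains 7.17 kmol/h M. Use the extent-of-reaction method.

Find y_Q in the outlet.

For M: n = n₀ + 1ξ → 7.17 = 0 + 1ξ, giving ξ = 7.17 kmol/h.
Outlet amounts (n = n₀ + ν ξ):
  Q: 47.3 − 2(7.17) = 32.96
  M: 0 + 1(7.17) = 7.17
Total out = 40.13 kmol/h; y_Q = 32.96 / 40.13 = 0.8213.

0.821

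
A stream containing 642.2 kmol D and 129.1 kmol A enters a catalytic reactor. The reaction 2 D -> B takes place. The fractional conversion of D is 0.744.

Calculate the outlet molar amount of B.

239 kmol

D reacted = 0.744 × 642.2 = 477.8 kmol; ν_D = −2, so ξ = 477.8/2 = 238.9 kmol.
Outlet amounts (n = n₀ + ν ξ):
  D: 642.2 − 2(238.9) = 164.4
  B: 0 + 1(238.9) = 238.9
  A: 129.1 (inert)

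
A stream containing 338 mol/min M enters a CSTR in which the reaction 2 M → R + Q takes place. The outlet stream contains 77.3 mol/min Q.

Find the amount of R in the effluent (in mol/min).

For Q: n = n₀ + 1ξ → 77.3 = 0 + 1ξ, giving ξ = 77.3 mol/min.
Outlet amounts (n = n₀ + ν ξ):
  M: 338 − 2(77.3) = 183.4
  R: 0 + 1(77.3) = 77.3
  Q: 0 + 1(77.3) = 77.3

77.3 mol/min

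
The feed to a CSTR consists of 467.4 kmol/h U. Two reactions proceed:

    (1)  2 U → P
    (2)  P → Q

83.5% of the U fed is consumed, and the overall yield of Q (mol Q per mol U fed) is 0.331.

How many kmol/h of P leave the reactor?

40.4 kmol/h

Conversion of U: U consumed = 2ξ₁ = 0.835 × 467.4 → ξ₁ = 195.1 kmol/h.
Yield of Q: 1ξ₂ / 467.4 = 0.331 → ξ₂ = 154.7 kmol/h.
Outlet amounts (n = n₀ + Σ ν·ξ):
  U: 467.4 − 2(195.1) = 77.12
  P: 0 + 1(195.1) − 1(154.7) = 40.43
  Q: 0 + 1(154.7) = 154.7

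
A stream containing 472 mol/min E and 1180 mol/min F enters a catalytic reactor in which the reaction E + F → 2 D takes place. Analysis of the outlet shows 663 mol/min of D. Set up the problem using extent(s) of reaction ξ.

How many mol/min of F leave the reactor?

For D: n = n₀ + 2ξ → 663 = 0 + 2ξ, giving ξ = 331.5 mol/min.
Outlet amounts (n = n₀ + ν ξ):
  E: 472 − 1(331.5) = 140.5
  F: 1180 − 1(331.5) = 848.5
  D: 0 + 2(331.5) = 663

848 mol/min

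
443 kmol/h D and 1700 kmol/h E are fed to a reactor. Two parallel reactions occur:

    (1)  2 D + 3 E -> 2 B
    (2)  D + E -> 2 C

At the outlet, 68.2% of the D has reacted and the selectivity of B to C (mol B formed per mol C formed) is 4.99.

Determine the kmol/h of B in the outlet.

Conversion of D: D consumed = 0.682 × 443 = 302.1 kmol/h = 2ξ₁ + 1ξ₂.
Selectivity: 2ξ₁ / (2ξ₂) = 4.99 → ξ₁ = 4.99 ξ₂.
Substitute: (2·4.99 + 1) ξ₂ = 302.1 → ξ₂ = 27.52 kmol/h, ξ₁ = 137.3 kmol/h.
Outlet amounts (n = n₀ + Σ ν·ξ):
  D: 443 − 2(137.3) − 1(27.52) = 140.9
  E: 1700 − 3(137.3) − 1(27.52) = 1261
  B: 0 + 2(137.3) = 274.6
  C: 0 + 2(27.52) = 55.03

275 kmol/h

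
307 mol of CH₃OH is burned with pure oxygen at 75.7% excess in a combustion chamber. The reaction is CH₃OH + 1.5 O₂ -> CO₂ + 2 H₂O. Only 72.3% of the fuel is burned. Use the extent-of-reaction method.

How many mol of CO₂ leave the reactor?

Stoichiometric O₂ = 1.5 × 307 = 460.5 mol; O₂ fed = 460.5 × 1.757 = 809.1 mol.
Fuel reacted = 0.723 × 307 → ξ = 222 mol.
Outlet (n = n₀ + ν ξ):
  CH₃OH: 307 − 1(222) = 85.04
  O₂: 809.1 − 1.5(222) = 476.2
  CO₂: 0 + 1(222) = 222
  H₂O: 0 + 2(222) = 443.9

222 mol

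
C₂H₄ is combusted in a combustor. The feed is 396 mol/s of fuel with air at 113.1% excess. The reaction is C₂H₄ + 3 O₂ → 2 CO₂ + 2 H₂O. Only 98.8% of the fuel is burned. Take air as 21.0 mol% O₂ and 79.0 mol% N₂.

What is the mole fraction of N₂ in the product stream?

Stoichiometric O₂ = 3 × 396 = 1188 mol/s; O₂ fed = 1188 × 2.131 = 2532 mol/s.
N₂ fed = 2532 × 79/21 = 9524 mol/s.
Fuel reacted = 0.988 × 396 → ξ = 391.2 mol/s.
Outlet (n = n₀ + ν ξ):
  C₂H₄: 396 − 1(391.2) = 4.752
  O₂: 2532 − 3(391.2) = 1358
  N₂: 9524 (inert)
  CO₂: 0 + 2(391.2) = 782.5
  H₂O: 0 + 2(391.2) = 782.5
Total out = 12450 mol/s; y_N₂ = 9524 / 12450 = 0.7649.

0.765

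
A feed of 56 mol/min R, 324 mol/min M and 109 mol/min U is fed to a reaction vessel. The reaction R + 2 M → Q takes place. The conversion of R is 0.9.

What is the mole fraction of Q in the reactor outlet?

R reacted = 0.9 × 56 = 50.4 mol/min; ν_R = −1, so ξ = 50.4/1 = 50.4 mol/min.
Outlet amounts (n = n₀ + ν ξ):
  R: 56 − 1(50.4) = 5.6
  M: 324 − 2(50.4) = 223.2
  Q: 0 + 1(50.4) = 50.4
  U: 109 (inert)
Total out = 388.2 mol/min; y_Q = 50.4 / 388.2 = 0.1298.

0.13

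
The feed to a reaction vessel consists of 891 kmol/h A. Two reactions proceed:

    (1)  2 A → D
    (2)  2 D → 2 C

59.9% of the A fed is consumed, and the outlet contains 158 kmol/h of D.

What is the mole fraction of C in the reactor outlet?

Conversion of A: A consumed = 2ξ₁ = 0.599 × 891 → ξ₁ = 266.9 kmol/h.
D balance: n_D = 0 + 1ξ₁ − 2ξ₂ = 158 → ξ₂ = (1·266.9 − 158)/2 = 54.43 kmol/h.
Outlet amounts (n = n₀ + Σ ν·ξ):
  A: 891 − 2(266.9) = 357.3
  D: 0 + 1(266.9) − 2(54.43) = 158
  C: 0 + 2(54.43) = 108.9
Total out = 624.1 kmol/h; y_C = 108.9 / 624.1 = 0.1744.

0.174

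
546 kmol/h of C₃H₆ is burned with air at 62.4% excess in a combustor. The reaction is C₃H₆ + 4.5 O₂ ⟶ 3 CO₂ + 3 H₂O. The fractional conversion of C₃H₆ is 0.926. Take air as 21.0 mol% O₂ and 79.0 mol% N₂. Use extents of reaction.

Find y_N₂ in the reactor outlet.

0.758

Stoichiometric O₂ = 4.5 × 546 = 2457 kmol/h; O₂ fed = 2457 × 1.624 = 3990 kmol/h.
N₂ fed = 3990 × 79/21 = 15010 kmol/h.
Fuel reacted = 0.926 × 546 → ξ = 505.6 kmol/h.
Outlet (n = n₀ + ν ξ):
  C₃H₆: 546 − 1(505.6) = 40.4
  O₂: 3990 − 4.5(505.6) = 1715
  N₂: 15010 (inert)
  CO₂: 0 + 3(505.6) = 1517
  H₂O: 0 + 3(505.6) = 1517
Total out = 19800 kmol/h; y_N₂ = 15010 / 19800 = 0.7581.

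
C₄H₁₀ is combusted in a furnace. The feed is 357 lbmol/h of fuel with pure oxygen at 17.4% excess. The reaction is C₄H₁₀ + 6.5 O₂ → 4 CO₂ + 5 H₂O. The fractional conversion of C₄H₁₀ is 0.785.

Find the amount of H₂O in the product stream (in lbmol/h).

Stoichiometric O₂ = 6.5 × 357 = 2320 lbmol/h; O₂ fed = 2320 × 1.174 = 2724 lbmol/h.
Fuel reacted = 0.785 × 357 → ξ = 280.2 lbmol/h.
Outlet (n = n₀ + ν ξ):
  C₄H₁₀: 357 − 1(280.2) = 76.75
  O₂: 2724 − 6.5(280.2) = 902.7
  CO₂: 0 + 4(280.2) = 1121
  H₂O: 0 + 5(280.2) = 1401

1400 lbmol/h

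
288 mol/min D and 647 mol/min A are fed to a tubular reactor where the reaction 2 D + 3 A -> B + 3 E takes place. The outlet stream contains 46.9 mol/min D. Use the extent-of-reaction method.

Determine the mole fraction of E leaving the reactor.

For D: n = n₀ − 2ξ → 46.9 = 288 − 2ξ, giving ξ = 120.5 mol/min.
Outlet amounts (n = n₀ + ν ξ):
  D: 288 − 2(120.5) = 46.9
  A: 647 − 3(120.5) = 285.4
  B: 0 + 1(120.5) = 120.5
  E: 0 + 3(120.5) = 361.6
Total out = 814.5 mol/min; y_E = 361.6 / 814.5 = 0.444.

0.444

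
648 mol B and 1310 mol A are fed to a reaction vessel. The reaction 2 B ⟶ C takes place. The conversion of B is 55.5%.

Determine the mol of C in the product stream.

180 mol

B reacted = 0.555 × 648 = 359.6 mol; ν_B = −2, so ξ = 359.6/2 = 179.8 mol.
Outlet amounts (n = n₀ + ν ξ):
  B: 648 − 2(179.8) = 288.4
  C: 0 + 1(179.8) = 179.8
  A: 1310 (inert)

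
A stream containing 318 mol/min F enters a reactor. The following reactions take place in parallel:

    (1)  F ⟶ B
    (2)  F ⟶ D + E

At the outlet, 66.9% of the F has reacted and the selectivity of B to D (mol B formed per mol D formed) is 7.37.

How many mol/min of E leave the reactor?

25.4 mol/min

Conversion of F: F consumed = 0.669 × 318 = 212.7 mol/min = 1ξ₁ + 1ξ₂.
Selectivity: 1ξ₁ / (1ξ₂) = 7.37 → ξ₁ = 7.37 ξ₂.
Substitute: (1·7.37 + 1) ξ₂ = 212.7 → ξ₂ = 25.42 mol/min, ξ₁ = 187.3 mol/min.
Outlet amounts (n = n₀ + Σ ν·ξ):
  F: 318 − 1(187.3) − 1(25.42) = 105.3
  B: 0 + 1(187.3) = 187.3
  D: 0 + 1(25.42) = 25.42
  E: 0 + 1(25.42) = 25.42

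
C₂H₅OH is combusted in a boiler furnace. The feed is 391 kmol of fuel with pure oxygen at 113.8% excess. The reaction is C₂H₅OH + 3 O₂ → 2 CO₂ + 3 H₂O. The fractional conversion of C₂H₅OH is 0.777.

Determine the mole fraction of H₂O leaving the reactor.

Stoichiometric O₂ = 3 × 391 = 1173 kmol; O₂ fed = 1173 × 2.138 = 2508 kmol.
Fuel reacted = 0.777 × 391 → ξ = 303.8 kmol.
Outlet (n = n₀ + ν ξ):
  C₂H₅OH: 391 − 1(303.8) = 87.19
  O₂: 2508 − 3(303.8) = 1596
  CO₂: 0 + 2(303.8) = 607.6
  H₂O: 0 + 3(303.8) = 911.4
Total out = 3203 kmol; y_H₂O = 911.4 / 3203 = 0.2846.

0.285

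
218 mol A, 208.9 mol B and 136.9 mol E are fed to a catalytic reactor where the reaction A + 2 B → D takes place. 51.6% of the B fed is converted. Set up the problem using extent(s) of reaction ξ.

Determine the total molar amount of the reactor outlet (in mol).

456 mol

B reacted = 0.516 × 208.9 = 107.8 mol; ν_B = −2, so ξ = 107.8/2 = 53.9 mol.
Outlet amounts (n = n₀ + ν ξ):
  A: 218 − 1(53.9) = 164.1
  B: 208.9 − 2(53.9) = 101.1
  D: 0 + 1(53.9) = 53.9
  E: 136.9 (inert)
Total out = 164.1 + 101.1 + 53.9 + 136.9 = 456 mol.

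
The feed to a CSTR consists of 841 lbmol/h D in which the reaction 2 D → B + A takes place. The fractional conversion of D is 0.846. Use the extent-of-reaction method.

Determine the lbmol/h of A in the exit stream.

D reacted = 0.846 × 841 = 711.5 lbmol/h; ν_D = −2, so ξ = 711.5/2 = 355.7 lbmol/h.
Outlet amounts (n = n₀ + ν ξ):
  D: 841 − 2(355.7) = 129.5
  B: 0 + 1(355.7) = 355.7
  A: 0 + 1(355.7) = 355.7

356 lbmol/h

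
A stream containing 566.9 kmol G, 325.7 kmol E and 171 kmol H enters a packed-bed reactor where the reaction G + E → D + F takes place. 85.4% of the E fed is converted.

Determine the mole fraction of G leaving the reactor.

E reacted = 0.854 × 325.7 = 278.1 kmol; ν_E = −1, so ξ = 278.1/1 = 278.1 kmol.
Outlet amounts (n = n₀ + ν ξ):
  G: 566.9 − 1(278.1) = 288.8
  E: 325.7 − 1(278.1) = 47.55
  D: 0 + 1(278.1) = 278.1
  F: 0 + 1(278.1) = 278.1
  H: 171 (inert)
Total out = 1064 kmol; y_G = 288.8 / 1064 = 0.2715.

0.271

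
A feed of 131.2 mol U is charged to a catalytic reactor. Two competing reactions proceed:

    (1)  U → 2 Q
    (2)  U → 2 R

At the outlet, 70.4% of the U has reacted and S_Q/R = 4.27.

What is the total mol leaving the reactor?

224 mol

Conversion of U: U consumed = 0.704 × 131.2 = 92.36 mol = 1ξ₁ + 1ξ₂.
Selectivity: 2ξ₁ / (2ξ₂) = 4.27 → ξ₁ = 4.27 ξ₂.
Substitute: (1·4.27 + 1) ξ₂ = 92.36 → ξ₂ = 17.53 mol, ξ₁ = 74.84 mol.
Outlet amounts (n = n₀ + Σ ν·ξ):
  U: 131.2 − 1(74.84) − 1(17.53) = 38.84
  Q: 0 + 2(74.84) = 149.7
  R: 0 + 2(17.53) = 35.05
Total out = 38.84 + 149.7 + 35.05 = 223.6 mol.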